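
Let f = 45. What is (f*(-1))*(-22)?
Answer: 990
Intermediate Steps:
(f*(-1))*(-22) = (45*(-1))*(-22) = -45*(-22) = 990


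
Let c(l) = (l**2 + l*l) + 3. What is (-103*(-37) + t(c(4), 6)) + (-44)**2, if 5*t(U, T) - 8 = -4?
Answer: 28739/5 ≈ 5747.8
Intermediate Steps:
c(l) = 3 + 2*l**2 (c(l) = (l**2 + l**2) + 3 = 2*l**2 + 3 = 3 + 2*l**2)
t(U, T) = 4/5 (t(U, T) = 8/5 + (1/5)*(-4) = 8/5 - 4/5 = 4/5)
(-103*(-37) + t(c(4), 6)) + (-44)**2 = (-103*(-37) + 4/5) + (-44)**2 = (3811 + 4/5) + 1936 = 19059/5 + 1936 = 28739/5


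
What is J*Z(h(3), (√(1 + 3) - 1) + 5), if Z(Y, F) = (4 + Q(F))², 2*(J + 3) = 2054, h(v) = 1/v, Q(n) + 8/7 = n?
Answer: 3936256/49 ≈ 80332.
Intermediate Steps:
Q(n) = -8/7 + n
J = 1024 (J = -3 + (½)*2054 = -3 + 1027 = 1024)
Z(Y, F) = (20/7 + F)² (Z(Y, F) = (4 + (-8/7 + F))² = (20/7 + F)²)
J*Z(h(3), (√(1 + 3) - 1) + 5) = 1024*((20 + 7*((√(1 + 3) - 1) + 5))²/49) = 1024*((20 + 7*((√4 - 1) + 5))²/49) = 1024*((20 + 7*((2 - 1) + 5))²/49) = 1024*((20 + 7*(1 + 5))²/49) = 1024*((20 + 7*6)²/49) = 1024*((20 + 42)²/49) = 1024*((1/49)*62²) = 1024*((1/49)*3844) = 1024*(3844/49) = 3936256/49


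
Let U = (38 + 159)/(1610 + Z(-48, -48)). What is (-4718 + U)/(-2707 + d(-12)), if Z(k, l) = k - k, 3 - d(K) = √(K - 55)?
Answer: 10269498616/5885904815 - 7595783*I*√67/11771809630 ≈ 1.7448 - 0.0052816*I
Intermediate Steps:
d(K) = 3 - √(-55 + K) (d(K) = 3 - √(K - 55) = 3 - √(-55 + K))
Z(k, l) = 0
U = 197/1610 (U = (38 + 159)/(1610 + 0) = 197/1610 ≈ 0.12236)
(-4718 + U)/(-2707 + d(-12)) = (-4718 + 197/1610)/(-2707 + (3 - √(-55 - 12))) = -7595783/(1610*(-2707 + (3 - √(-67)))) = -7595783/(1610*(-2707 + (3 - I*√67))) = -7595783/(1610*(-2704 - I*√67))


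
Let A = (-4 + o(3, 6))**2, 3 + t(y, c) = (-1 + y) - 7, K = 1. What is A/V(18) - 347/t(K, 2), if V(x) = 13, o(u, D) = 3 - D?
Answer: 5001/130 ≈ 38.469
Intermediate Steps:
t(y, c) = -11 + y (t(y, c) = -3 + ((-1 + y) - 7) = -3 + (-8 + y) = -11 + y)
A = 49 (A = (-4 + (3 - 1*6))**2 = (-4 + (3 - 6))**2 = (-4 - 3)**2 = (-7)**2 = 49)
A/V(18) - 347/t(K, 2) = 49/13 - 347/(-11 + 1) = 49*(1/13) - 347/(-10) = 49/13 - 347*(-1/10) = 49/13 + 347/10 = 5001/130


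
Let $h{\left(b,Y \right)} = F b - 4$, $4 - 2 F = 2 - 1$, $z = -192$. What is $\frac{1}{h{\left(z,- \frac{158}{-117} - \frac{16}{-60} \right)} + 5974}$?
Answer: $\frac{1}{5682} \approx 0.00017599$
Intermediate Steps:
$F = \frac{3}{2}$ ($F = 2 - \frac{2 - 1}{2} = 2 - \frac{1}{2} = \frac{3}{2} \approx 1.5$)
$h{\left(b,Y \right)} = -4 + \frac{3 b}{2}$ ($h{\left(b,Y \right)} = \frac{3 b}{2} - 4 = -4 + \frac{3 b}{2}$)
$\frac{1}{h{\left(z,- \frac{158}{-117} - \frac{16}{-60} \right)} + 5974} = \frac{1}{\left(-4 + \frac{3}{2} \left(-192\right)\right) + 5974} = \frac{1}{\left(-4 - 288\right) + 5974} = \frac{1}{-292 + 5974} = \frac{1}{5682}$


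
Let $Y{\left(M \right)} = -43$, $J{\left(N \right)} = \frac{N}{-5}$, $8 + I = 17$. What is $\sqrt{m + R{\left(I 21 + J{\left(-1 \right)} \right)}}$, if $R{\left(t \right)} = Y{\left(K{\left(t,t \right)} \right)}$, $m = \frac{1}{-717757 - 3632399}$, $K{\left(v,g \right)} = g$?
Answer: $\frac{i \sqrt{203431466249151}}{2175078} \approx 6.5574 i$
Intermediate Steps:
$I = 9$ ($I = -8 + 17 = 9$)
$J{\left(N \right)} = - \frac{N}{5}$ ($J{\left(N \right)} = N \left(- \frac{1}{5}\right) = - \frac{N}{5}$)
$m = - \frac{1}{4350156}$ ($m = \frac{1}{-4350156} = - \frac{1}{4350156} \approx -2.2988 \cdot 10^{-7}$)
$R{\left(t \right)} = -43$
$\sqrt{m + R{\left(I 21 + J{\left(-1 \right)} \right)}} = \sqrt{- \frac{1}{4350156} - 43} = \sqrt{- \frac{187056709}{4350156}} = \frac{i \sqrt{203431466249151}}{2175078}$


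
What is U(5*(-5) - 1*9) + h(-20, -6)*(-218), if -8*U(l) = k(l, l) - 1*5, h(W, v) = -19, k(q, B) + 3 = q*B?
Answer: 7997/2 ≈ 3998.5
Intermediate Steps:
k(q, B) = -3 + B*q (k(q, B) = -3 + q*B = -3 + B*q)
U(l) = 1 - l**2/8 (U(l) = -((-3 + l*l) - 1*5)/8 = -((-3 + l**2) - 5)/8 = -(-8 + l**2)/8 = 1 - l**2/8)
U(5*(-5) - 1*9) + h(-20, -6)*(-218) = (1 - (5*(-5) - 1*9)**2/8) - 19*(-218) = (1 - (-25 - 9)**2/8) + 4142 = (1 - 1/8*(-34)**2) + 4142 = (1 - 1/8*1156) + 4142 = (1 - 289/2) + 4142 = -287/2 + 4142 = 7997/2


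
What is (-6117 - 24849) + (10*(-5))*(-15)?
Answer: -30216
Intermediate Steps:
(-6117 - 24849) + (10*(-5))*(-15) = -30966 - 50*(-15) = -30966 + 750 = -30216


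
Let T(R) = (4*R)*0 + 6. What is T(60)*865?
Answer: 5190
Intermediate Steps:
T(R) = 6 (T(R) = 0 + 6 = 6)
T(60)*865 = 6*865 = 5190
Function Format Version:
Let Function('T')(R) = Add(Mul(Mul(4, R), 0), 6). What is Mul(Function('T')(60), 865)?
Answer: 5190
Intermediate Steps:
Function('T')(R) = 6 (Function('T')(R) = Add(0, 6) = 6)
Mul(Function('T')(60), 865) = Mul(6, 865) = 5190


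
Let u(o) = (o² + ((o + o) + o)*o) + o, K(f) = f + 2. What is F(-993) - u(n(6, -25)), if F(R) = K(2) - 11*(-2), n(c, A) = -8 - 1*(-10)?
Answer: 8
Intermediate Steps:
K(f) = 2 + f
n(c, A) = 2 (n(c, A) = -8 + 10 = 2)
u(o) = o + 4*o² (u(o) = (o² + (2*o + o)*o) + o = (o² + (3*o)*o) + o = (o² + 3*o²) + o = 4*o² + o = o + 4*o²)
F(R) = 26 (F(R) = (2 + 2) - 11*(-2) = 4 + 22 = 26)
F(-993) - u(n(6, -25)) = 26 - 2*(1 + 4*2) = 26 - 2*(1 + 8) = 26 - 2*9 = 26 - 1*18 = 26 - 18 = 8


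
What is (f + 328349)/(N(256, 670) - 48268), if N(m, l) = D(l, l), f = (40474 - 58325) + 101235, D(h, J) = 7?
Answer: -411733/48261 ≈ -8.5314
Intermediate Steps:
f = 83384 (f = -17851 + 101235 = 83384)
N(m, l) = 7
(f + 328349)/(N(256, 670) - 48268) = (83384 + 328349)/(7 - 48268) = 411733/(-48261) = 411733*(-1/48261) = -411733/48261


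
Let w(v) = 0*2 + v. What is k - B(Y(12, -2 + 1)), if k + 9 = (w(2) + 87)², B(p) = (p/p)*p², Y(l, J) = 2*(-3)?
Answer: 7876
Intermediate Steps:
w(v) = v (w(v) = 0 + v = v)
Y(l, J) = -6
B(p) = p² (B(p) = 1*p² = p²)
k = 7912 (k = -9 + (2 + 87)² = -9 + 89² = -9 + 7921 = 7912)
k - B(Y(12, -2 + 1)) = 7912 - 1*(-6)² = 7912 - 1*36 = 7912 - 36 = 7876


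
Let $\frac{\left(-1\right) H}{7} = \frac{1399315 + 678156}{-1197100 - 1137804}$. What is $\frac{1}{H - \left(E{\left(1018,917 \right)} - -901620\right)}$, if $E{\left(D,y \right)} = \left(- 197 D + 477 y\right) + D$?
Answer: $- \frac{212264}{241873718237} \approx -8.7758 \cdot 10^{-7}$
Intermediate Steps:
$H = \frac{1322027}{212264}$ ($H = - 7 \frac{1399315 + 678156}{-1197100 - 1137804} = - 7 \frac{2077471}{-2334904} = - 7 \cdot 2077471 \left(- \frac{1}{2334904}\right) = \left(-7\right) \left(- \frac{188861}{212264}\right) = \frac{1322027}{212264} \approx 6.2282$)
$E{\left(D,y \right)} = - 196 D + 477 y$
$\frac{1}{H - \left(E{\left(1018,917 \right)} - -901620\right)} = \frac{1}{\frac{1322027}{212264} - \left(\left(\left(-196\right) 1018 + 477 \cdot 917\right) - -901620\right)} = \frac{1}{\frac{1322027}{212264} - \left(\left(-199528 + 437409\right) + 901620\right)} = \frac{1}{\frac{1322027}{212264} - \left(237881 + 901620\right)} = \frac{1}{\frac{1322027}{212264} - 1139501} = \frac{1}{- \frac{241873718237}{212264}} = - \frac{212264}{241873718237}$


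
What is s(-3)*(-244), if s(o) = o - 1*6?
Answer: 2196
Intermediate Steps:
s(o) = -6 + o (s(o) = o - 6 = -6 + o)
s(-3)*(-244) = (-6 - 3)*(-244) = -9*(-244) = 2196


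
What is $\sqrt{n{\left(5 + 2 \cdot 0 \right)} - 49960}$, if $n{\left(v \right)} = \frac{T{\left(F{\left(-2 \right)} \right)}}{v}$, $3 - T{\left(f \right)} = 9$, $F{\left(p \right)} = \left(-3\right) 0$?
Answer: $\frac{i \sqrt{1249030}}{5} \approx 223.52 i$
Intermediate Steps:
$F{\left(p \right)} = 0$
$T{\left(f \right)} = -6$ ($T{\left(f \right)} = 3 - 9 = -6$)
$n{\left(v \right)} = - \frac{6}{v}$
$\sqrt{n{\left(5 + 2 \cdot 0 \right)} - 49960} = \sqrt{- \frac{6}{5 + 2 \cdot 0} - 49960} = \sqrt{- \frac{6}{5 + 0} - 49960} = \sqrt{- \frac{6}{5} - 49960} = \sqrt{- \frac{249806}{5}} = \frac{i \sqrt{1249030}}{5}$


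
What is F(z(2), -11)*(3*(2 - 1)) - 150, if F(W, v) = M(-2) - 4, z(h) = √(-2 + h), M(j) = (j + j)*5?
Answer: -222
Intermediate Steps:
M(j) = 10*j (M(j) = (2*j)*5 = 10*j)
F(W, v) = -24 (F(W, v) = 10*(-2) - 4 = -20 - 4 = -24)
F(z(2), -11)*(3*(2 - 1)) - 150 = -72*(2 - 1) - 150 = -72 - 150 = -222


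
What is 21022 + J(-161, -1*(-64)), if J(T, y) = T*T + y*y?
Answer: 51039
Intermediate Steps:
J(T, y) = T**2 + y**2
21022 + J(-161, -1*(-64)) = 21022 + ((-161)**2 + (-1*(-64))**2) = 21022 + (25921 + 64**2) = 21022 + (25921 + 4096) = 21022 + 30017 = 51039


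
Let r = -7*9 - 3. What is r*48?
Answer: -3168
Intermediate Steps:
r = -66 (r = -63 - 3 = -66)
r*48 = -66*48 = -3168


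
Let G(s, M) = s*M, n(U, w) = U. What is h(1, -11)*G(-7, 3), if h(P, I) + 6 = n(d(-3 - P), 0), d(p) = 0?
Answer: 126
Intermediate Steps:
h(P, I) = -6 (h(P, I) = -6 + 0 = -6)
G(s, M) = M*s
h(1, -11)*G(-7, 3) = -18*(-7) = -6*(-21) = 126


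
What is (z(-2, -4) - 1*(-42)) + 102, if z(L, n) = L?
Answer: 142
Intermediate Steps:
(z(-2, -4) - 1*(-42)) + 102 = (-2 - 1*(-42)) + 102 = (-2 + 42) + 102 = 40 + 102 = 142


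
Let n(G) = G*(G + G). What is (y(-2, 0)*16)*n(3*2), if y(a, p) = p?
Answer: 0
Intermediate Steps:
n(G) = 2*G² (n(G) = G*(2*G) = 2*G²)
(y(-2, 0)*16)*n(3*2) = (0*16)*(2*(3*2)²) = 0*(2*6²) = 0*(2*36) = 0*72 = 0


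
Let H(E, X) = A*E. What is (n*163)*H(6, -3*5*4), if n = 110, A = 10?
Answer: 1075800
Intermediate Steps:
H(E, X) = 10*E
(n*163)*H(6, -3*5*4) = (110*163)*(10*6) = 17930*60 = 1075800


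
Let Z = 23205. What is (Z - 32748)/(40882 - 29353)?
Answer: -3181/3843 ≈ -0.82774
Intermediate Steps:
(Z - 32748)/(40882 - 29353) = (23205 - 32748)/(40882 - 29353) = -9543/11529 = -9543*1/11529 = -3181/3843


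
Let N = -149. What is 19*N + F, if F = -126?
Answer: -2957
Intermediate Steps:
19*N + F = 19*(-149) - 126 = -2831 - 126 = -2957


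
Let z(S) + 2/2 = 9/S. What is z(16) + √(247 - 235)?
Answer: -7/16 + 2*√3 ≈ 3.0266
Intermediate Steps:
z(S) = -1 + 9/S
z(16) + √(247 - 235) = (9 - 1*16)/16 + √(247 - 235) = (9 - 16)/16 + √12 = (1/16)*(-7) + 2*√3 = -7/16 + 2*√3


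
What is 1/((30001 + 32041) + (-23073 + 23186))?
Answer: 1/62155 ≈ 1.6089e-5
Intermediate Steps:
1/((30001 + 32041) + (-23073 + 23186)) = 1/(62042 + 113) = 1/62155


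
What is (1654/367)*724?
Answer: 1197496/367 ≈ 3262.9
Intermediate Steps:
(1654/367)*724 = 1197496/367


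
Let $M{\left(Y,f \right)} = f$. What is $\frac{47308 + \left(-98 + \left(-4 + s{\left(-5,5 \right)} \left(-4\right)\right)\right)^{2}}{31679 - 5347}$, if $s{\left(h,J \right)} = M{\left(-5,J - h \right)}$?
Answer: $\frac{16868}{6583} \approx 2.5624$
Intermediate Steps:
$s{\left(h,J \right)} = J - h$
$\frac{47308 + \left(-98 + \left(-4 + s{\left(-5,5 \right)} \left(-4\right)\right)\right)^{2}}{31679 - 5347} = \frac{47308 + \left(-98 + \left(-4 + \left(5 - -5\right) \left(-4\right)\right)\right)^{2}}{31679 - 5347} = \frac{47308 + \left(-98 + \left(-4 + \left(5 + 5\right) \left(-4\right)\right)\right)^{2}}{26332} = \left(47308 + \left(-98 + \left(-4 + 10 \left(-4\right)\right)\right)^{2}\right) \frac{1}{26332} = \left(47308 + \left(-98 - 44\right)^{2}\right) \frac{1}{26332} = \left(47308 + \left(-142\right)^{2}\right) \frac{1}{26332} = \left(47308 + 20164\right) \frac{1}{26332} = 67472 \cdot \frac{1}{26332} = \frac{16868}{6583}$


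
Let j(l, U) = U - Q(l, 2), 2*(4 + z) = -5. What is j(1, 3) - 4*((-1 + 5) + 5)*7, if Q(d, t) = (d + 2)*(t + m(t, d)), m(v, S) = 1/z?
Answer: -3309/13 ≈ -254.54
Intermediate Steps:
z = -13/2 (z = -4 + (½)*(-5) = -4 - 5/2 = -13/2 ≈ -6.5000)
m(v, S) = -2/13 (m(v, S) = 1/(-13/2) = -2/13)
Q(d, t) = (2 + d)*(-2/13 + t) (Q(d, t) = (d + 2)*(t - 2/13) = (2 + d)*(-2/13 + t))
j(l, U) = -48/13 + U - 24*l/13 (j(l, U) = U - (-4/13 + 2*2 - 2*l/13 + l*2) = U - (-4/13 + 4 - 2*l/13 + 2*l) = U - (48/13 + 24*l/13) = U + (-48/13 - 24*l/13) = -48/13 + U - 24*l/13)
j(1, 3) - 4*((-1 + 5) + 5)*7 = (-48/13 + 3 - 24/13*1) - 4*((-1 + 5) + 5)*7 = (-48/13 + 3 - 24/13) - 4*(4 + 5)*7 = -33/13 - 36*7 = -33/13 - 4*63 = -33/13 - 252 = -3309/13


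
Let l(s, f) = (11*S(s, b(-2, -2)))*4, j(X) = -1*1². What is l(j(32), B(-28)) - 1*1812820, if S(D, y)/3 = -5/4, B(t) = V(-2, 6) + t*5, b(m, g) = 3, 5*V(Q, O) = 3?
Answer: -1812985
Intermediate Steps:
V(Q, O) = ⅗ (V(Q, O) = (⅕)*3 = ⅗)
j(X) = -1 (j(X) = -1*1 = -1)
B(t) = ⅗ + 5*t (B(t) = ⅗ + t*5 = ⅗ + 5*t)
S(D, y) = -15/4 (S(D, y) = 3*(-5/4) = -15/4)
l(s, f) = -165 (l(s, f) = (11*(-15/4))*4 = -165/4*4 = -165)
l(j(32), B(-28)) - 1*1812820 = -165 - 1*1812820 = -165 - 1812820 = -1812985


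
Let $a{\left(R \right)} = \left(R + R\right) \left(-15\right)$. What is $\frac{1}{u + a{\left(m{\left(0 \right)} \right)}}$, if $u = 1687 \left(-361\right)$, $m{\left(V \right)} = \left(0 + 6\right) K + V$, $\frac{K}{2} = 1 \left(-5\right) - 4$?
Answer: $- \frac{1}{605767} \approx -1.6508 \cdot 10^{-6}$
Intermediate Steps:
$K = -18$ ($K = 2 \left(1 \left(-5\right) - 4\right) = 2 \left(-5 - 4\right) = 2 \left(-9\right) = -18$)
$m{\left(V \right)} = -108 + V$ ($m{\left(V \right)} = \left(0 + 6\right) \left(-18\right) + V = 6 \left(-18\right) + V = -108 + V$)
$a{\left(R \right)} = - 30 R$ ($a{\left(R \right)} = 2 R \left(-15\right) = - 30 R$)
$u = -609007$
$\frac{1}{u + a{\left(m{\left(0 \right)} \right)}} = \frac{1}{-609007 - 30 \left(-108 + 0\right)} = \frac{1}{-609007 - -3240} = \frac{1}{-609007 + 3240} = \frac{1}{-605767} = - \frac{1}{605767}$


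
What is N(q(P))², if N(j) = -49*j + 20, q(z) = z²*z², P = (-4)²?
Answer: 10312088027536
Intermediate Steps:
P = 16
q(z) = z⁴
N(j) = 20 - 49*j
N(q(P))² = (20 - 49*16⁴)² = (20 - 49*65536)² = (20 - 3211264)² = (-3211244)² = 10312088027536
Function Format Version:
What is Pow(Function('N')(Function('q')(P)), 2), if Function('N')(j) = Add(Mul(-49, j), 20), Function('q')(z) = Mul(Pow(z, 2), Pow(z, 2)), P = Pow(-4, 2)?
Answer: 10312088027536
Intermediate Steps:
P = 16
Function('q')(z) = Pow(z, 4)
Function('N')(j) = Add(20, Mul(-49, j))
Pow(Function('N')(Function('q')(P)), 2) = Pow(Add(20, Mul(-49, Pow(16, 4))), 2) = Pow(Add(20, Mul(-49, 65536)), 2) = Pow(Add(20, -3211264), 2) = Pow(-3211244, 2) = 10312088027536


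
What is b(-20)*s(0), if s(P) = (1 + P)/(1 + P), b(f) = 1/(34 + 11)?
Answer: 1/45 ≈ 0.022222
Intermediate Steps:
b(f) = 1/45
s(P) = 1
b(-20)*s(0) = (1/45)*1 = 1/45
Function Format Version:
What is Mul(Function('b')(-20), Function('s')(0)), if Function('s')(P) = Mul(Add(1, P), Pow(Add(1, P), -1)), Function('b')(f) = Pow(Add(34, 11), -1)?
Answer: Rational(1, 45) ≈ 0.022222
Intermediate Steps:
Function('b')(f) = Rational(1, 45) (Function('b')(f) = Pow(45, -1) = Rational(1, 45))
Function('s')(P) = 1
Mul(Function('b')(-20), Function('s')(0)) = Mul(Rational(1, 45), 1) = Rational(1, 45)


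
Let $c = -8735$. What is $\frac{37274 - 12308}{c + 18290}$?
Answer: $\frac{8322}{3185} \approx 2.6129$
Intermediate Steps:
$\frac{37274 - 12308}{c + 18290} = \frac{37274 - 12308}{-8735 + 18290} = \frac{24966}{9555} = 24966 \cdot \frac{1}{9555} = \frac{8322}{3185}$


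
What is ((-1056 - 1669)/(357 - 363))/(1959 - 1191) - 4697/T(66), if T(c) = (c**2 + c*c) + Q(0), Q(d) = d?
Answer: 2647/50688 ≈ 0.052221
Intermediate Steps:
T(c) = 2*c**2 (T(c) = (c**2 + c*c) + 0 = (c**2 + c**2) + 0 = 2*c**2 + 0 = 2*c**2)
((-1056 - 1669)/(357 - 363))/(1959 - 1191) - 4697/T(66) = ((-1056 - 1669)/(357 - 363))/(1959 - 1191) - 4697/(2*66**2) = -2725/(-6)/768 - 4697/(2*4356) = -2725*(-1/6)*(1/768) - 4697/8712 = (2725/6)*(1/768) - 4697*1/8712 = 2725/4608 - 427/792 = 2647/50688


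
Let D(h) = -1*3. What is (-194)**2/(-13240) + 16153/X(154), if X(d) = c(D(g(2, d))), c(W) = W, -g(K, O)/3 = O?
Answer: -53494657/9930 ≈ -5387.2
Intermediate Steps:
g(K, O) = -3*O
D(h) = -3
X(d) = -3
(-194)**2/(-13240) + 16153/X(154) = (-194)**2/(-13240) + 16153/(-3) = 37636*(-1/13240) + 16153*(-1/3) = -9409/3310 - 16153/3 = -53494657/9930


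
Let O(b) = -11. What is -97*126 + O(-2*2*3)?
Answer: -12233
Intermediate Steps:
-97*126 + O(-2*2*3) = -97*126 - 11 = -12222 - 11 = -12233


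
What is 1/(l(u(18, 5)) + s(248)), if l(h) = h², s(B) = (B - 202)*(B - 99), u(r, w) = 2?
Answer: 1/6858 ≈ 0.00014582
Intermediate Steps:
s(B) = (-202 + B)*(-99 + B)
1/(l(u(18, 5)) + s(248)) = 1/(2² + (19998 + 248² - 301*248)) = 1/(4 + (19998 + 61504 - 74648)) = 1/(4 + 6854) = 1/6858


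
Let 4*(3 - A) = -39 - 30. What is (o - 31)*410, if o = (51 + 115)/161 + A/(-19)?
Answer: -77846905/6118 ≈ -12724.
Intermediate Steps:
A = 81/4 (A = 3 - (-39 - 30)/4 = 3 - 1/4*(-69) = 3 + 69/4 = 81/4 ≈ 20.250)
o = -425/12236 (o = (51 + 115)/161 + (81/4)/(-19) = 166*(1/161) + (81/4)*(-1/19) = 166/161 - 81/76 = -425/12236 ≈ -0.034734)
(o - 31)*410 = (-425/12236 - 31)*410 = -379741/12236*410 = -77846905/6118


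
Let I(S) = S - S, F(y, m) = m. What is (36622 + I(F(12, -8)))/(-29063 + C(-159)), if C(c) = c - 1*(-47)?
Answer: -36622/29175 ≈ -1.2553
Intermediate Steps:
C(c) = 47 + c (C(c) = c + 47 = 47 + c)
I(S) = 0
(36622 + I(F(12, -8)))/(-29063 + C(-159)) = (36622 + 0)/(-29063 + (47 - 159)) = 36622/(-29063 - 112) = 36622/(-29175) = 36622*(-1/29175) = -36622/29175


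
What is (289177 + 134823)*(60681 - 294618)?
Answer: -99189288000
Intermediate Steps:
(289177 + 134823)*(60681 - 294618) = 424000*(-233937) = -99189288000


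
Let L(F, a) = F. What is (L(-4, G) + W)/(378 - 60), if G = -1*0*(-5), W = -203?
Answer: -69/106 ≈ -0.65094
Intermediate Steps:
G = 0 (G = 0*(-5) = 0)
(L(-4, G) + W)/(378 - 60) = (-4 - 203)/(378 - 60) = -207/318 = -207*1/318 = -69/106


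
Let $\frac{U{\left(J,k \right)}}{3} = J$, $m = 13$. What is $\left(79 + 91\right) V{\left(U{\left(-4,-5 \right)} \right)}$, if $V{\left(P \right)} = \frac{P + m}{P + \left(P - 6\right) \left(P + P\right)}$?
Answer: $\frac{17}{42} \approx 0.40476$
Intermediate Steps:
$U{\left(J,k \right)} = 3 J$
$V{\left(P \right)} = \frac{13 + P}{P + 2 P \left(-6 + P\right)}$ ($V{\left(P \right)} = \frac{P + 13}{P + \left(P - 6\right) \left(P + P\right)} = \frac{13 + P}{P + \left(-6 + P\right) 2 P} = \frac{13 + P}{P + 2 P \left(-6 + P\right)}$)
$\left(79 + 91\right) V{\left(U{\left(-4,-5 \right)} \right)} = \left(79 + 91\right) \frac{13 + 3 \left(-4\right)}{3 \left(-4\right) \left(-11 + 2 \cdot 3 \left(-4\right)\right)} = 170 \frac{13 - 12}{\left(-12\right) \left(-11 + 2 \left(-12\right)\right)} = 170 \left(\left(- \frac{1}{12}\right) \frac{1}{-11 - 24} \cdot 1\right) = 170 \left(\left(- \frac{1}{12}\right) \frac{1}{-35} \cdot 1\right) = 170 \left(\left(- \frac{1}{12}\right) \left(- \frac{1}{35}\right) 1\right) = 170 \cdot \frac{1}{420} = \frac{17}{42}$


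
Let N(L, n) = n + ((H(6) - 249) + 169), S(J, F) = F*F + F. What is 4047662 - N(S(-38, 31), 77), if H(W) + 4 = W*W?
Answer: 4047633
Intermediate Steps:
H(W) = -4 + W² (H(W) = -4 + W*W = -4 + W²)
S(J, F) = F + F² (S(J, F) = F² + F = F + F²)
N(L, n) = -48 + n (N(L, n) = n + (((-4 + 6²) - 249) + 169) = n + (((-4 + 36) - 249) + 169) = n + ((32 - 249) + 169) = n + (-217 + 169) = n - 48 = -48 + n)
4047662 - N(S(-38, 31), 77) = 4047662 - (-48 + 77) = 4047662 - 1*29 = 4047662 - 29 = 4047633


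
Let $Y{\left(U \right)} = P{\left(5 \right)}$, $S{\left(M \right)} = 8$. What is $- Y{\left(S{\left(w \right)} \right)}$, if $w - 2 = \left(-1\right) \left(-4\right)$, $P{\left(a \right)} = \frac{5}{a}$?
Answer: $-1$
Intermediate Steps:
$w = 6$ ($w = 2 - -4 = 2 + 4 = 6$)
$Y{\left(U \right)} = 1$ ($Y{\left(U \right)} = \frac{5}{5} = 5 \cdot \frac{1}{5} = 1$)
$- Y{\left(S{\left(w \right)} \right)} = \left(-1\right) 1 = -1$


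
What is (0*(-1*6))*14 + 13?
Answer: 13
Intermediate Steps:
(0*(-1*6))*14 + 13 = (0*(-6))*14 + 13 = 0*14 + 13 = 0 + 13 = 13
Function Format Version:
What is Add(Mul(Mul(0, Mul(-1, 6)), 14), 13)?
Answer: 13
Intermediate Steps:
Add(Mul(Mul(0, Mul(-1, 6)), 14), 13) = Add(Mul(Mul(0, -6), 14), 13) = Add(Mul(0, 14), 13) = Add(0, 13) = 13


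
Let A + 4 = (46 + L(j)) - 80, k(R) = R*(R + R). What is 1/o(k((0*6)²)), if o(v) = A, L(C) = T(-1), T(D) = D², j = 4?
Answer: -1/37 ≈ -0.027027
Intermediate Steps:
k(R) = 2*R² (k(R) = R*(2*R) = 2*R²)
L(C) = 1 (L(C) = (-1)² = 1)
A = -37 (A = -4 + ((46 + 1) - 80) = -4 + (47 - 80) = -4 - 33 = -37)
o(v) = -37
1/o(k((0*6)²)) = 1/(-37) = -1/37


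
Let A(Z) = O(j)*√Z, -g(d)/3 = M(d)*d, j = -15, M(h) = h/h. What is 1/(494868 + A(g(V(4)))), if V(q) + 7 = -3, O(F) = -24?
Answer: 41239/20407860012 + √30/10203930006 ≈ 2.0213e-6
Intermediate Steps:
M(h) = 1
V(q) = -10 (V(q) = -7 - 3 = -10)
g(d) = -3*d
A(Z) = -24*√Z
1/(494868 + A(g(V(4)))) = 1/(494868 - 24*√30)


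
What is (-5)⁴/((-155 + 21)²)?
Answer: 625/17956 ≈ 0.034807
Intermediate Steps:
(-5)⁴/((-155 + 21)²) = 625/((-134)²) = 625/17956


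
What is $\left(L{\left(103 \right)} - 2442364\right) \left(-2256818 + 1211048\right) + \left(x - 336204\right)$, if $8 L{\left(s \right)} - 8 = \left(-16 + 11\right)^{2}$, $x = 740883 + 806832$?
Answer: $\frac{10216591591959}{4} \approx 2.5541 \cdot 10^{12}$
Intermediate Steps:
$x = 1547715$
$L{\left(s \right)} = \frac{33}{8}$ ($L{\left(s \right)} = 1 + \frac{\left(-16 + 11\right)^{2}}{8} = 1 + \frac{\left(-5\right)^{2}}{8} = 1 + \frac{1}{8} \cdot 25 = 1 + \frac{25}{8} = \frac{33}{8}$)
$\left(L{\left(103 \right)} - 2442364\right) \left(-2256818 + 1211048\right) + \left(x - 336204\right) = \left(\frac{33}{8} - 2442364\right) \left(-2256818 + 1211048\right) + \left(1547715 - 336204\right) = \left(- \frac{19538879}{8}\right) \left(-1045770\right) + 1211511 = \frac{10216586745915}{4} + 1211511 = \frac{10216591591959}{4}$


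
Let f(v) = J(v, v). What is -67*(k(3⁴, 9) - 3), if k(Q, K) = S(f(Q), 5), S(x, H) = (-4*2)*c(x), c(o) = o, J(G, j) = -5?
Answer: -2479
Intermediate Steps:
f(v) = -5
S(x, H) = -8*x (S(x, H) = (-4*2)*x = -8*x)
k(Q, K) = 40 (k(Q, K) = -8*(-5) = 40)
-67*(k(3⁴, 9) - 3) = -67*(40 - 3) = -67*37 = -2479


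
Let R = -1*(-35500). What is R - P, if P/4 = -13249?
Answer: 88496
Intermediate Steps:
R = 35500
P = -52996 (P = 4*(-13249) = -52996)
R - P = 35500 - 1*(-52996) = 35500 + 52996 = 88496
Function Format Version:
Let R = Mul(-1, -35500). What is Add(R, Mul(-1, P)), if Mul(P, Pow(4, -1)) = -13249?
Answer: 88496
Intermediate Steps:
R = 35500
P = -52996 (P = Mul(4, -13249) = -52996)
Add(R, Mul(-1, P)) = Add(35500, Mul(-1, -52996)) = Add(35500, 52996) = 88496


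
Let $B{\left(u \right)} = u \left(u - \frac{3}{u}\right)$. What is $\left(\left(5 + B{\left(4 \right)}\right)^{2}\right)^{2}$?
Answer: $104976$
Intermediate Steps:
$\left(\left(5 + B{\left(4 \right)}\right)^{2}\right)^{2} = \left(\left(5 - \left(3 - 4^{2}\right)\right)^{2}\right)^{2} = \left(\left(5 + \left(-3 + 16\right)\right)^{2}\right)^{2} = \left(\left(5 + 13\right)^{2}\right)^{2} = \left(18^{2}\right)^{2} = 324^{2} = 104976$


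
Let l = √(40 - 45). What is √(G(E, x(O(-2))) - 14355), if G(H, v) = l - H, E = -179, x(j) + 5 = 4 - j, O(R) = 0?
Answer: √(-14176 + I*√5) ≈ 0.0094 + 119.06*I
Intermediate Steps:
x(j) = -1 - j (x(j) = -5 + (4 - j) = -1 - j)
l = I*√5 (l = √(-5) = I*√5 ≈ 2.2361*I)
G(H, v) = -H + I*√5 (G(H, v) = I*√5 - H = -H + I*√5)
√(G(E, x(O(-2))) - 14355) = √((-1*(-179) + I*√5) - 14355) = √((179 + I*√5) - 14355) = √(-14176 + I*√5)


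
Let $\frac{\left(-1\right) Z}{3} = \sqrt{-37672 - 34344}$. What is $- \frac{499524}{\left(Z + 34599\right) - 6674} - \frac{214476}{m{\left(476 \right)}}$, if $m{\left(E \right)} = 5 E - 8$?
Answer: $- \frac{50119030806111}{462809085017} - \frac{5994288 i \sqrt{4501}}{780453769} \approx -108.29 - 0.51528 i$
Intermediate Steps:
$m{\left(E \right)} = -8 + 5 E$
$Z = - 12 i \sqrt{4501}$ ($Z = - 3 \sqrt{-37672 - 34344} = - 3 \sqrt{-72016} = - 3 \cdot 4 i \sqrt{4501} = - 12 i \sqrt{4501} \approx - 805.07 i$)
$- \frac{499524}{\left(Z + 34599\right) - 6674} - \frac{214476}{m{\left(476 \right)}} = - \frac{499524}{\left(- 12 i \sqrt{4501} + 34599\right) - 6674} - \frac{214476}{-8 + 5 \cdot 476} = - \frac{499524}{\left(34599 - 12 i \sqrt{4501}\right) - 6674} - \frac{214476}{-8 + 2380} = - \frac{499524}{27925 - 12 i \sqrt{4501}} - \frac{214476}{2372} = - \frac{499524}{27925 - 12 i \sqrt{4501}} - \frac{53619}{593} = - \frac{53619}{593} - \frac{499524}{27925 - 12 i \sqrt{4501}}$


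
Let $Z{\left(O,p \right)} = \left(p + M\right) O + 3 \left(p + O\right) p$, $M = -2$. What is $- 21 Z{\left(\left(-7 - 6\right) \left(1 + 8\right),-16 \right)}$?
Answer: $-178290$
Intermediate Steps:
$Z{\left(O,p \right)} = O \left(-2 + p\right) + p \left(3 O + 3 p\right)$ ($Z{\left(O,p \right)} = \left(p - 2\right) O + 3 \left(p + O\right) p = \left(-2 + p\right) O + 3 \left(O + p\right) p = O \left(-2 + p\right) + \left(3 O + 3 p\right) p = O \left(-2 + p\right) + p \left(3 O + 3 p\right)$)
$- 21 Z{\left(\left(-7 - 6\right) \left(1 + 8\right),-16 \right)} = - 21 \left(- 2 \left(-7 - 6\right) \left(1 + 8\right) + 3 \left(-16\right)^{2} + 4 \left(-7 - 6\right) \left(1 + 8\right) \left(-16\right)\right) = - 21 \left(- 2 \left(\left(-13\right) 9\right) + 3 \cdot 256 + 4 \left(\left(-13\right) 9\right) \left(-16\right)\right) = - 21 \left(\left(-2\right) \left(-117\right) + 768 + 4 \left(-117\right) \left(-16\right)\right) = - 21 \left(234 + 768 + 7488\right) = \left(-21\right) 8490 = -178290$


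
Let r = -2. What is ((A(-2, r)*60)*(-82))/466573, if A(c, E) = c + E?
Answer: 19680/466573 ≈ 0.042180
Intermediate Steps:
A(c, E) = E + c
((A(-2, r)*60)*(-82))/466573 = (((-2 - 2)*60)*(-82))/466573 = (-4*60*(-82))*(1/466573) = -240*(-82)*(1/466573) = 19680*(1/466573) = 19680/466573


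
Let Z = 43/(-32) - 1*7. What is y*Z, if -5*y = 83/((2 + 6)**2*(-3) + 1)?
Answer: -22161/30560 ≈ -0.72516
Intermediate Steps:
Z = -267/32 (Z = 43*(-1/32) - 7 = -43/32 - 7 = -267/32 ≈ -8.3438)
y = 83/955 (y = -83/(5*((2 + 6)**2*(-3) + 1)) = -83/(5*(8**2*(-3) + 1)) = -83/(5*(64*(-3) + 1)) = -83/(5*(-192 + 1)) = -83/(5*(-191)) = -83*(-1)/(5*191) = -1/5*(-83/191) = 83/955 ≈ 0.086911)
y*Z = (83/955)*(-267/32) = -22161/30560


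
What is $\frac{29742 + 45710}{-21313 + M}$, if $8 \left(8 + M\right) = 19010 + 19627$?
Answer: $- \frac{603616}{131931} \approx -4.5752$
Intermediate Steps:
$M = \frac{38573}{8}$ ($M = -8 + \frac{19010 + 19627}{8} = -8 + \frac{1}{8} \cdot 38637 = -8 + \frac{38637}{8} = \frac{38573}{8} \approx 4821.6$)
$\frac{29742 + 45710}{-21313 + M} = \frac{29742 + 45710}{-21313 + \frac{38573}{8}} = \frac{75452}{- \frac{131931}{8}} = 75452 \left(- \frac{8}{131931}\right) = - \frac{603616}{131931}$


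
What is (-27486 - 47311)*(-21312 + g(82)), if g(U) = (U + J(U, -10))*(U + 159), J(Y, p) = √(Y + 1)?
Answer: 115935350 - 18026077*√83 ≈ -4.8290e+7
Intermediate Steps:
J(Y, p) = √(1 + Y)
g(U) = (159 + U)*(U + √(1 + U)) (g(U) = (U + √(1 + U))*(U + 159) = (U + √(1 + U))*(159 + U) = (159 + U)*(U + √(1 + U)))
(-27486 - 47311)*(-21312 + g(82)) = (-27486 - 47311)*(-21312 + (82² + 159*82 + 159*√(1 + 82) + 82*√(1 + 82))) = -74797*(-21312 + (6724 + 13038 + 159*√83 + 82*√83)) = -74797*(-21312 + (19762 + 241*√83)) = -74797*(-1550 + 241*√83) = 115935350 - 18026077*√83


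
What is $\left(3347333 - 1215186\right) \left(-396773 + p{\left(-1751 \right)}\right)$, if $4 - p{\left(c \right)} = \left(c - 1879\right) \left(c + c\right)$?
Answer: $-27950376855263$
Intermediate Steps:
$p{\left(c \right)} = 4 - 2 c \left(-1879 + c\right)$ ($p{\left(c \right)} = 4 - \left(c - 1879\right) \left(c + c\right) = 4 - \left(-1879 + c\right) 2 c = 4 - 2 c \left(-1879 + c\right)$)
$\left(3347333 - 1215186\right) \left(-396773 + p{\left(-1751 \right)}\right) = \left(3347333 - 1215186\right) \left(-396773 + \left(4 - 2 \left(-1751\right)^{2} + 3758 \left(-1751\right)\right)\right) = 2132147 \left(-396773 - 12712256\right) = 2132147 \left(-13109029\right) = -27950376855263$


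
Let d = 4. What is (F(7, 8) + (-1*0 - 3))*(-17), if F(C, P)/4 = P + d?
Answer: -765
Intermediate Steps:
F(C, P) = 16 + 4*P (F(C, P) = 4*(P + 4) = 4*(4 + P) = 16 + 4*P)
(F(7, 8) + (-1*0 - 3))*(-17) = ((16 + 4*8) + (-1*0 - 3))*(-17) = ((16 + 32) + (0 - 3))*(-17) = (48 - 3)*(-17) = 45*(-17) = -765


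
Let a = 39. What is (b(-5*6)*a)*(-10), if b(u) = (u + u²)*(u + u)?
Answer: 20358000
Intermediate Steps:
b(u) = 2*u*(u + u²) (b(u) = (u + u²)*(2*u) = 2*u*(u + u²))
(b(-5*6)*a)*(-10) = ((2*(-5*6)²*(1 - 5*6))*39)*(-10) = ((2*(-30)²*(1 - 30))*39)*(-10) = ((2*900*(-29))*39)*(-10) = -52200*39*(-10) = -2035800*(-10) = 20358000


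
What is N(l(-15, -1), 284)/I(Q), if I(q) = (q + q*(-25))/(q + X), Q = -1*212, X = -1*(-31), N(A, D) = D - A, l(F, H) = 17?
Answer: -16109/1696 ≈ -9.4982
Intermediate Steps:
X = 31
Q = -212
I(q) = -24*q/(31 + q) (I(q) = (q + q*(-25))/(q + 31) = (q - 25*q)/(31 + q) = (-24*q)/(31 + q) = -24*q/(31 + q))
N(l(-15, -1), 284)/I(Q) = (284 - 1*17)/((-24*(-212)/(31 - 212))) = (284 - 17)/((-24*(-212)/(-181))) = 267/((-24*(-212)*(-1/181))) = 267/(-5088/181) = 267*(-181/5088) = -16109/1696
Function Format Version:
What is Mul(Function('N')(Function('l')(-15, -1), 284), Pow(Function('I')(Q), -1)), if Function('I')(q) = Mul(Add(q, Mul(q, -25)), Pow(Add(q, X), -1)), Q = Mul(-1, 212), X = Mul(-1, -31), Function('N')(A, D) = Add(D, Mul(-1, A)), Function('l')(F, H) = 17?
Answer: Rational(-16109, 1696) ≈ -9.4982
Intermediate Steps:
X = 31
Q = -212
Function('I')(q) = Mul(-24, q, Pow(Add(31, q), -1)) (Function('I')(q) = Mul(Add(q, Mul(q, -25)), Pow(Add(q, 31), -1)) = Mul(Add(q, Mul(-25, q)), Pow(Add(31, q), -1)) = Mul(Mul(-24, q), Pow(Add(31, q), -1)) = Mul(-24, q, Pow(Add(31, q), -1)))
Mul(Function('N')(Function('l')(-15, -1), 284), Pow(Function('I')(Q), -1)) = Mul(Add(284, Mul(-1, 17)), Pow(Mul(-24, -212, Pow(Add(31, -212), -1)), -1)) = Mul(Add(284, -17), Pow(Mul(-24, -212, Pow(-181, -1)), -1)) = Mul(267, Pow(Mul(-24, -212, Rational(-1, 181)), -1)) = Mul(267, Pow(Rational(-5088, 181), -1)) = Mul(267, Rational(-181, 5088)) = Rational(-16109, 1696)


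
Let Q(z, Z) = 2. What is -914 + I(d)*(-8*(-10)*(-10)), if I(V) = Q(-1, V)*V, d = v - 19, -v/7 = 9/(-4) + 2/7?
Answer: 7486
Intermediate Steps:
v = 55/4 (v = -7*(9/(-4) + 2/7) = -7*(9*(-1/4) + 2*(1/7)) = -7*(-9/4 + 2/7) = -7*(-55/28) = 55/4 ≈ 13.750)
d = -21/4 (d = 55/4 - 19 = -21/4 ≈ -5.2500)
I(V) = 2*V
-914 + I(d)*(-8*(-10)*(-10)) = -914 + (2*(-21/4))*(-8*(-10)*(-10)) = -914 - 840*(-10) = -914 - 21/2*(-800) = -914 + 8400 = 7486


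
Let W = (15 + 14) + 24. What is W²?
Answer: 2809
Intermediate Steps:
W = 53 (W = 29 + 24 = 53)
W² = 53² = 2809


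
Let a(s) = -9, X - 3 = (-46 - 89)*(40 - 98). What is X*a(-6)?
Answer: -70497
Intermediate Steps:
X = 7833 (X = 3 + (-46 - 89)*(40 - 98) = 3 - 135*(-58) = 3 + 7830 = 7833)
X*a(-6) = 7833*(-9) = -70497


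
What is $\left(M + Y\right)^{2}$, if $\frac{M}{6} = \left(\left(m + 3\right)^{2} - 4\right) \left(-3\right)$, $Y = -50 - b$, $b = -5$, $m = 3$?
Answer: $385641$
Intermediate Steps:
$Y = -45$ ($Y = -50 - -5 = -50 + 5 = -45$)
$M = -576$ ($M = 6 \left(\left(3 + 3\right)^{2} - 4\right) \left(-3\right) = 6 \left(6^{2} - 4\right) \left(-3\right) = 6 \left(36 - 4\right) \left(-3\right) = 6 \cdot 32 \left(-3\right) = 6 \left(-96\right) = -576$)
$\left(M + Y\right)^{2} = \left(-576 - 45\right)^{2} = \left(-621\right)^{2} = 385641$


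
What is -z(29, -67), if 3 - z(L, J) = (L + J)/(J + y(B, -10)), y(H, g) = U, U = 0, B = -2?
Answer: -163/67 ≈ -2.4328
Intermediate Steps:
y(H, g) = 0
z(L, J) = 3 - (J + L)/J (z(L, J) = 3 - (L + J)/(J + 0) = 3 - (J + L)/J)
-z(29, -67) = -(2 - 1*29/(-67)) = -(2 - 1*29*(-1/67)) = -(2 + 29/67) = -1*163/67 = -163/67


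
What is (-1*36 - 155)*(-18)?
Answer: 3438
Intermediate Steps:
(-1*36 - 155)*(-18) = (-36 - 155)*(-18) = -191*(-18) = 3438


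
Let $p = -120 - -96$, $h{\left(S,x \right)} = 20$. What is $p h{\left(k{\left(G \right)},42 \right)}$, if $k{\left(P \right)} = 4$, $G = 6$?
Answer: $-480$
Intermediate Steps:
$p = -24$ ($p = -120 + 96 = -24$)
$p h{\left(k{\left(G \right)},42 \right)} = \left(-24\right) 20 = -480$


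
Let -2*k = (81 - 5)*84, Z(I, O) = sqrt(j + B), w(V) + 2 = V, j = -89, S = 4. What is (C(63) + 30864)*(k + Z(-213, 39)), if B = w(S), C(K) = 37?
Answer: -98635992 + 30901*I*sqrt(87) ≈ -9.8636e+7 + 2.8823e+5*I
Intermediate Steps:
w(V) = -2 + V
B = 2 (B = -2 + 4 = 2)
Z(I, O) = I*sqrt(87) (Z(I, O) = sqrt(-89 + 2) = sqrt(-87) = I*sqrt(87))
k = -3192 (k = -(81 - 5)*84/2 = -38*84 = -1/2*6384 = -3192)
(C(63) + 30864)*(k + Z(-213, 39)) = (37 + 30864)*(-3192 + I*sqrt(87)) = 30901*(-3192 + I*sqrt(87)) = -98635992 + 30901*I*sqrt(87)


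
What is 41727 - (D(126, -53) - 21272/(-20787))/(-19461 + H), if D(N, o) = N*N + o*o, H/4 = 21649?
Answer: 58231110741748/1395535245 ≈ 41727.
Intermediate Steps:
H = 86596 (H = 4*21649 = 86596)
D(N, o) = N² + o²
41727 - (D(126, -53) - 21272/(-20787))/(-19461 + H) = 41727 - ((126² + (-53)²) - 21272/(-20787))/(-19461 + 86596) = 41727 - ((15876 + 2809) - 21272*(-1/20787))/67135 = 41727 - (18685 + 21272/20787)/67135 = 41727 - 388426367/(20787*67135) = 41727 - 1*388426367/1395535245 = 41727 - 388426367/1395535245 = 58231110741748/1395535245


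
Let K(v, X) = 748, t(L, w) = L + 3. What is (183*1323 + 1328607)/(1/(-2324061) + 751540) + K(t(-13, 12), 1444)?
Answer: 1310125793144048/1746624803939 ≈ 750.09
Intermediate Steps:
t(L, w) = 3 + L
(183*1323 + 1328607)/(1/(-2324061) + 751540) + K(t(-13, 12), 1444) = (183*1323 + 1328607)/(1/(-2324061) + 751540) + 748 = (242109 + 1328607)/(-1/2324061 + 751540) + 748 = 1570716/(1746624803939/2324061) + 748 = 1570716*(2324061/1746624803939) + 748 = 3650439797676/1746624803939 + 748 = 1310125793144048/1746624803939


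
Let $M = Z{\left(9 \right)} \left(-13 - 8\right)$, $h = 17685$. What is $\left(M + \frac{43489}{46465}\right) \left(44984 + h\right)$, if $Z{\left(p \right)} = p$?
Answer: $- \frac{547626538924}{46465} \approx -1.1786 \cdot 10^{7}$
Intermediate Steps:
$M = -189$ ($M = 9 \left(-13 - 8\right) = 9 \left(-21\right) = -189$)
$\left(M + \frac{43489}{46465}\right) \left(44984 + h\right) = \left(-189 + \frac{43489}{46465}\right) \left(44984 + 17685\right) = \left(-189 + 43489 \cdot \frac{1}{46465}\right) 62669 = \left(-189 + \frac{43489}{46465}\right) 62669 = \left(- \frac{8738396}{46465}\right) 62669 = - \frac{547626538924}{46465}$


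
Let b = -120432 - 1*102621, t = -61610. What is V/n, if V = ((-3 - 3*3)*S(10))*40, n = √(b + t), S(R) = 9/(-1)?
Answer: -4320*I*√284663/284663 ≈ -8.0969*I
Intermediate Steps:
b = -223053 (b = -120432 - 102621 = -223053)
S(R) = -9 (S(R) = 9*(-1) = -9)
n = I*√284663 (n = √(-223053 - 61610) = √(-284663) = I*√284663 ≈ 533.54*I)
V = 4320 (V = ((-3 - 3*3)*(-9))*40 = ((-3 - 9)*(-9))*40 = -12*(-9)*40 = 108*40 = 4320)
V/n = 4320/((I*√284663)) = 4320*(-I*√284663/284663) = -4320*I*√284663/284663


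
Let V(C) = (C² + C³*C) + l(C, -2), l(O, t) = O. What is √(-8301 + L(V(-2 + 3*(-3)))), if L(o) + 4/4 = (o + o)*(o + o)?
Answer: √870359702 ≈ 29502.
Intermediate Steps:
V(C) = C + C² + C⁴ (V(C) = (C² + C³*C) + C = (C² + C⁴) + C = C + C² + C⁴)
L(o) = -1 + 4*o² (L(o) = -1 + (o + o)*(o + o) = -1 + (2*o)*(2*o) = -1 + 4*o²)
√(-8301 + L(V(-2 + 3*(-3)))) = √(-8301 + (-1 + 4*((-2 + 3*(-3))*(1 + (-2 + 3*(-3)) + (-2 + 3*(-3))³))²)) = √(-8301 + (-1 + 4*((-2 - 9)*(1 + (-2 - 9) + (-2 - 9)³))²)) = √(-8301 + (-1 + 4*(-11*(1 - 11 + (-11)³))²)) = √(-8301 + (-1 + 4*(-11*(1 - 11 - 1331))²)) = √(-8301 + (-1 + 4*(-11*(-1341))²)) = √(-8301 + (-1 + 4*14751²)) = √(-8301 + (-1 + 4*217592001)) = √(-8301 + (-1 + 870368004)) = √(-8301 + 870368003) = √870359702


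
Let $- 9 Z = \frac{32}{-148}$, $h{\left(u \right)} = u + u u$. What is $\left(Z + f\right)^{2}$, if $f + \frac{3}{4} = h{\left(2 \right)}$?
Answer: $\frac{49350625}{1774224} \approx 27.815$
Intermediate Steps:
$h{\left(u \right)} = u + u^{2}$
$f = \frac{21}{4}$ ($f = - \frac{3}{4} + 2 \left(1 + 2\right) = - \frac{3}{4} + 2 \cdot 3 = - \frac{3}{4} + 6 = \frac{21}{4} \approx 5.25$)
$Z = \frac{8}{333}$ ($Z = - \frac{32 \frac{1}{-148}}{9} = - \frac{32 \left(- \frac{1}{148}\right)}{9} = \left(- \frac{1}{9}\right) \left(- \frac{8}{37}\right) = \frac{8}{333} \approx 0.024024$)
$\left(Z + f\right)^{2} = \left(\frac{8}{333} + \frac{21}{4}\right)^{2} = \left(\frac{7025}{1332}\right)^{2} = \frac{49350625}{1774224}$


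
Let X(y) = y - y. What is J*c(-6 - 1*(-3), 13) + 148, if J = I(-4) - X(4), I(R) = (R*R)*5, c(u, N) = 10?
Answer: 948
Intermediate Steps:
X(y) = 0
I(R) = 5*R² (I(R) = R²*5 = 5*R²)
J = 80 (J = 5*(-4)² - 1*0 = 5*16 + 0 = 80 + 0 = 80)
J*c(-6 - 1*(-3), 13) + 148 = 80*10 + 148 = 800 + 148 = 948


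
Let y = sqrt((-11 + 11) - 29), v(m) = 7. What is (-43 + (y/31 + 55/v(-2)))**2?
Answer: 58154455/47089 - 492*I*sqrt(29)/217 ≈ 1235.0 - 12.21*I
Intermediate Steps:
y = I*sqrt(29) (y = sqrt(0 - 29) = sqrt(-29) = I*sqrt(29) ≈ 5.3852*I)
(-43 + (y/31 + 55/v(-2)))**2 = (-43 + ((I*sqrt(29))/31 + 55/7))**2 = (-43 + ((I*sqrt(29))*(1/31) + 55*(1/7)))**2 = (-43 + (I*sqrt(29)/31 + 55/7))**2 = (-43 + (55/7 + I*sqrt(29)/31))**2 = (-246/7 + I*sqrt(29)/31)**2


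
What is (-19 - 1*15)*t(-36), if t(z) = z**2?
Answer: -44064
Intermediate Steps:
(-19 - 1*15)*t(-36) = (-19 - 1*15)*(-36)**2 = (-19 - 15)*1296 = -34*1296 = -44064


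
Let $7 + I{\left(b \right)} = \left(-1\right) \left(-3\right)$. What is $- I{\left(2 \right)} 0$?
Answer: $0$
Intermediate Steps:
$I{\left(b \right)} = -4$ ($I{\left(b \right)} = -7 - -3 = -7 + 3 = -4$)
$- I{\left(2 \right)} 0 = \left(-1\right) \left(-4\right) 0 = 4 \cdot 0 = 0$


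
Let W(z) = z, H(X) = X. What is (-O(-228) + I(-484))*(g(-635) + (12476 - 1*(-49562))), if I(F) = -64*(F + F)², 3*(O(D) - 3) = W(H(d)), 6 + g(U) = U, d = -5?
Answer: -11045849050964/3 ≈ -3.6819e+12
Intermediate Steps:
g(U) = -6 + U
O(D) = 4/3 (O(D) = 3 + (⅓)*(-5) = 3 - 5/3 = 4/3)
I(F) = -256*F² (I(F) = -64*4*F² = -256*F²)
(-O(-228) + I(-484))*(g(-635) + (12476 - 1*(-49562))) = (-1*4/3 - 256*(-484)²)*((-6 - 635) + (12476 - 1*(-49562))) = (-4/3 - 256*234256)*(-641 + (12476 + 49562)) = (-4/3 - 59969536)*(-641 + 62038) = -179908612/3*61397 = -11045849050964/3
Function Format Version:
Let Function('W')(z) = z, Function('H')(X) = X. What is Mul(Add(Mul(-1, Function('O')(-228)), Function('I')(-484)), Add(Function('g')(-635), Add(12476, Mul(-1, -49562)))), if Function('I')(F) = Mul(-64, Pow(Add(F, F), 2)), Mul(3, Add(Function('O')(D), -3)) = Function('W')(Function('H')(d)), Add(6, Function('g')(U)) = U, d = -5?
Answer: Rational(-11045849050964, 3) ≈ -3.6819e+12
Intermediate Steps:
Function('g')(U) = Add(-6, U)
Function('O')(D) = Rational(4, 3) (Function('O')(D) = Add(3, Mul(Rational(1, 3), -5)) = Add(3, Rational(-5, 3)) = Rational(4, 3))
Function('I')(F) = Mul(-256, Pow(F, 2)) (Function('I')(F) = Mul(-64, Pow(Mul(2, F), 2)) = Mul(-64, Mul(4, Pow(F, 2))) = Mul(-256, Pow(F, 2)))
Mul(Add(Mul(-1, Function('O')(-228)), Function('I')(-484)), Add(Function('g')(-635), Add(12476, Mul(-1, -49562)))) = Mul(Add(Mul(-1, Rational(4, 3)), Mul(-256, Pow(-484, 2))), Add(Add(-6, -635), Add(12476, Mul(-1, -49562)))) = Mul(Add(Rational(-4, 3), Mul(-256, 234256)), Add(-641, Add(12476, 49562))) = Mul(Add(Rational(-4, 3), -59969536), Add(-641, 62038)) = Mul(Rational(-179908612, 3), 61397) = Rational(-11045849050964, 3)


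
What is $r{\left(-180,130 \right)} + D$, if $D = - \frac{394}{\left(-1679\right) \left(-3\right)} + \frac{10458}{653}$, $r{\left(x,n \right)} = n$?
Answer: $\frac{480010594}{3289161} \approx 145.94$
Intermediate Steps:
$D = \frac{52419664}{3289161}$ ($D = - \frac{394}{5037} + 10458 \cdot \frac{1}{653} = \left(-394\right) \frac{1}{5037} + \frac{10458}{653} = - \frac{394}{5037} + \frac{10458}{653} = \frac{52419664}{3289161} \approx 15.937$)
$r{\left(-180,130 \right)} + D = 130 + \frac{52419664}{3289161} = \frac{480010594}{3289161}$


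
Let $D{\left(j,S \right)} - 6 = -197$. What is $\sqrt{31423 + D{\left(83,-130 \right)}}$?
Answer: $16 \sqrt{122} \approx 176.73$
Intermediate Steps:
$D{\left(j,S \right)} = -191$ ($D{\left(j,S \right)} = 6 - 197 = -191$)
$\sqrt{31423 + D{\left(83,-130 \right)}} = \sqrt{31423 - 191} = \sqrt{31232} = 16 \sqrt{122}$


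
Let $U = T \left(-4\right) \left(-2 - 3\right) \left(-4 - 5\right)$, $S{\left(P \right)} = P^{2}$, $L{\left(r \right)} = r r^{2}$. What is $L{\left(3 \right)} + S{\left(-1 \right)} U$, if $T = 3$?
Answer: $-513$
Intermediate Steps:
$L{\left(r \right)} = r^{3}$
$U = -540$ ($U = 3 \left(-4\right) \left(-2 - 3\right) \left(-4 - 5\right) = - 12 \left(\left(-5\right) \left(-9\right)\right) = \left(-12\right) 45 = -540$)
$L{\left(3 \right)} + S{\left(-1 \right)} U = 3^{3} + \left(-1\right)^{2} \left(-540\right) = 27 + 1 \left(-540\right) = 27 - 540 = -513$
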